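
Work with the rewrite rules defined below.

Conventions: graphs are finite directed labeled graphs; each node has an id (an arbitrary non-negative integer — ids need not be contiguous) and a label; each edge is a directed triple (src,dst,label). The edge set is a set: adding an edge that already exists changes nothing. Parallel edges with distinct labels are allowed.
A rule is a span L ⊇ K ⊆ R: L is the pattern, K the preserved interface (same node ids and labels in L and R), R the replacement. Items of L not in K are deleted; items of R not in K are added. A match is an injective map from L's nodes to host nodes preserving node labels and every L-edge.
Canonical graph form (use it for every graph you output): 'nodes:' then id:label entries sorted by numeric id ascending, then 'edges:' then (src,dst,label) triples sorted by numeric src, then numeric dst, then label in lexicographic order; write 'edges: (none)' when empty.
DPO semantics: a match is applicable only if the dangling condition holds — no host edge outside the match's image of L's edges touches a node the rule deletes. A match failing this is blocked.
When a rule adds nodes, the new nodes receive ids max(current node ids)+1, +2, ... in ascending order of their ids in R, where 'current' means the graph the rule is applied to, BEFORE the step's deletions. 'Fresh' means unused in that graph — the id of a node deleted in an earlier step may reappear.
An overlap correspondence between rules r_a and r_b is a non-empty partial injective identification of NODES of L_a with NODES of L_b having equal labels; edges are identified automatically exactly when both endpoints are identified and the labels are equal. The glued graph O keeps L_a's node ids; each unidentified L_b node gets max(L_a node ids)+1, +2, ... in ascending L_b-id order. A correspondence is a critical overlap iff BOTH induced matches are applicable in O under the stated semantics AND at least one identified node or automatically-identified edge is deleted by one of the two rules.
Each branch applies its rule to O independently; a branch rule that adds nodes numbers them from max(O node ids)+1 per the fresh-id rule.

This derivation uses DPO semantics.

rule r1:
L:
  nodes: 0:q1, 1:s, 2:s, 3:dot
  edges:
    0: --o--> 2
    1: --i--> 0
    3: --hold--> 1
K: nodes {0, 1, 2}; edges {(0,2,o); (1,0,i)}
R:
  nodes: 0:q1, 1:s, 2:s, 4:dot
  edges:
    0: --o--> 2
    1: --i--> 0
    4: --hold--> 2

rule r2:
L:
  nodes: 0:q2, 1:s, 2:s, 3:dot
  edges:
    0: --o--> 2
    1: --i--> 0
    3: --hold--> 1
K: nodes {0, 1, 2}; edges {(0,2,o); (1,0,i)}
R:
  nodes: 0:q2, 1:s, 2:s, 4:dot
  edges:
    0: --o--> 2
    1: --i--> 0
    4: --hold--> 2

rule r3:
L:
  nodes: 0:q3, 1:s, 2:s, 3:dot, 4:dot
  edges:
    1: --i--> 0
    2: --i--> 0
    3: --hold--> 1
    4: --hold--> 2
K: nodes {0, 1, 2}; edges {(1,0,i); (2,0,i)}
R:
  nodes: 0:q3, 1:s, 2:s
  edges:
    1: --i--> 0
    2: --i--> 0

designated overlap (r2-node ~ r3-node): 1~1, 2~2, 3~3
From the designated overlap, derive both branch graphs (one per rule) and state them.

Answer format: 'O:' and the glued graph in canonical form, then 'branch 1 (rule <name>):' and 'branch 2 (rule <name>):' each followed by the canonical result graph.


O:
nodes: 0:q2, 1:s, 2:s, 3:dot, 4:q3, 5:dot
edges: (0,2,o); (1,0,i); (1,4,i); (2,4,i); (3,1,hold); (5,2,hold)
branch 1 (rule r2):
nodes: 0:q2, 1:s, 2:s, 4:q3, 5:dot, 6:dot
edges: (0,2,o); (1,0,i); (1,4,i); (2,4,i); (5,2,hold); (6,2,hold)
branch 2 (rule r3):
nodes: 0:q2, 1:s, 2:s, 4:q3
edges: (0,2,o); (1,0,i); (1,4,i); (2,4,i)


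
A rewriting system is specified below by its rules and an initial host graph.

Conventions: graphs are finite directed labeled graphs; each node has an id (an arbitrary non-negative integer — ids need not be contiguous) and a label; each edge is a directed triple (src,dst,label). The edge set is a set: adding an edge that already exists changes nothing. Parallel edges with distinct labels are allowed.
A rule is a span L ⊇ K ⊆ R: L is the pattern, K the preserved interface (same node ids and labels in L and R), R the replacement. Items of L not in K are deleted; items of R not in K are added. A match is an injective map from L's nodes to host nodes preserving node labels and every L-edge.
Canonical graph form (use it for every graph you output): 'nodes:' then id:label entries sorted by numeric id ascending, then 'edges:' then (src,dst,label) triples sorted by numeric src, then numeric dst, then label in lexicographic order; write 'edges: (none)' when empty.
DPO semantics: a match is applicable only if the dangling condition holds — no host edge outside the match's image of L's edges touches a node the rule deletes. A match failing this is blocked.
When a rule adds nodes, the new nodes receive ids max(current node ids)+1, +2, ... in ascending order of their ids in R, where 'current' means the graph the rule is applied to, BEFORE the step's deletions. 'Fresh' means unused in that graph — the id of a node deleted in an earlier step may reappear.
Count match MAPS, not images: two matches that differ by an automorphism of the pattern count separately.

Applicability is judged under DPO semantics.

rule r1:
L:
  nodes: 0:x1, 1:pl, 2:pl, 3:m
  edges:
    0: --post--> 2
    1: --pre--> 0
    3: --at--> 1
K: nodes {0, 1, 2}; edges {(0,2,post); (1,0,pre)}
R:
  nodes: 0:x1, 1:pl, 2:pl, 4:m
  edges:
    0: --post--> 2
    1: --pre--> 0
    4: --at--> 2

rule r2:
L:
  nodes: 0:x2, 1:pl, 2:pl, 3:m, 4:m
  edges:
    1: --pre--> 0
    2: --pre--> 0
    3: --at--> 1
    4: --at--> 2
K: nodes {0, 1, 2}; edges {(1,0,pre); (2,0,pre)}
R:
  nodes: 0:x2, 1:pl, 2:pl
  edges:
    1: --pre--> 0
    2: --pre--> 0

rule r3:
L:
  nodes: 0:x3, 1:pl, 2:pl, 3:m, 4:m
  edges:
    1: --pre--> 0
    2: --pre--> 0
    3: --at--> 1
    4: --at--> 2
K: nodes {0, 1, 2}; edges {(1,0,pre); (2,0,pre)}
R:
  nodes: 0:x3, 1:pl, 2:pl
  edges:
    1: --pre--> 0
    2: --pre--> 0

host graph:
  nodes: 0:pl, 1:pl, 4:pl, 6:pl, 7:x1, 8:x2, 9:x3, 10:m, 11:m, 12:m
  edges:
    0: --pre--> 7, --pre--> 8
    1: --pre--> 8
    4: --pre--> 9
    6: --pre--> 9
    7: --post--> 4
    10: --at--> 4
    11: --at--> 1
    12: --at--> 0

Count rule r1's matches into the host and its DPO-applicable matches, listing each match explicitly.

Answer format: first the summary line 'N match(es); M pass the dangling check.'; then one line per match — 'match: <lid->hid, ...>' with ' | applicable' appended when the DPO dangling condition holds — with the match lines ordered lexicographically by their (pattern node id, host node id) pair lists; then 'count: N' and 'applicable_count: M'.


1 match(es); 1 pass the dangling check.
match: 0->7, 1->0, 2->4, 3->12 | applicable
count: 1
applicable_count: 1


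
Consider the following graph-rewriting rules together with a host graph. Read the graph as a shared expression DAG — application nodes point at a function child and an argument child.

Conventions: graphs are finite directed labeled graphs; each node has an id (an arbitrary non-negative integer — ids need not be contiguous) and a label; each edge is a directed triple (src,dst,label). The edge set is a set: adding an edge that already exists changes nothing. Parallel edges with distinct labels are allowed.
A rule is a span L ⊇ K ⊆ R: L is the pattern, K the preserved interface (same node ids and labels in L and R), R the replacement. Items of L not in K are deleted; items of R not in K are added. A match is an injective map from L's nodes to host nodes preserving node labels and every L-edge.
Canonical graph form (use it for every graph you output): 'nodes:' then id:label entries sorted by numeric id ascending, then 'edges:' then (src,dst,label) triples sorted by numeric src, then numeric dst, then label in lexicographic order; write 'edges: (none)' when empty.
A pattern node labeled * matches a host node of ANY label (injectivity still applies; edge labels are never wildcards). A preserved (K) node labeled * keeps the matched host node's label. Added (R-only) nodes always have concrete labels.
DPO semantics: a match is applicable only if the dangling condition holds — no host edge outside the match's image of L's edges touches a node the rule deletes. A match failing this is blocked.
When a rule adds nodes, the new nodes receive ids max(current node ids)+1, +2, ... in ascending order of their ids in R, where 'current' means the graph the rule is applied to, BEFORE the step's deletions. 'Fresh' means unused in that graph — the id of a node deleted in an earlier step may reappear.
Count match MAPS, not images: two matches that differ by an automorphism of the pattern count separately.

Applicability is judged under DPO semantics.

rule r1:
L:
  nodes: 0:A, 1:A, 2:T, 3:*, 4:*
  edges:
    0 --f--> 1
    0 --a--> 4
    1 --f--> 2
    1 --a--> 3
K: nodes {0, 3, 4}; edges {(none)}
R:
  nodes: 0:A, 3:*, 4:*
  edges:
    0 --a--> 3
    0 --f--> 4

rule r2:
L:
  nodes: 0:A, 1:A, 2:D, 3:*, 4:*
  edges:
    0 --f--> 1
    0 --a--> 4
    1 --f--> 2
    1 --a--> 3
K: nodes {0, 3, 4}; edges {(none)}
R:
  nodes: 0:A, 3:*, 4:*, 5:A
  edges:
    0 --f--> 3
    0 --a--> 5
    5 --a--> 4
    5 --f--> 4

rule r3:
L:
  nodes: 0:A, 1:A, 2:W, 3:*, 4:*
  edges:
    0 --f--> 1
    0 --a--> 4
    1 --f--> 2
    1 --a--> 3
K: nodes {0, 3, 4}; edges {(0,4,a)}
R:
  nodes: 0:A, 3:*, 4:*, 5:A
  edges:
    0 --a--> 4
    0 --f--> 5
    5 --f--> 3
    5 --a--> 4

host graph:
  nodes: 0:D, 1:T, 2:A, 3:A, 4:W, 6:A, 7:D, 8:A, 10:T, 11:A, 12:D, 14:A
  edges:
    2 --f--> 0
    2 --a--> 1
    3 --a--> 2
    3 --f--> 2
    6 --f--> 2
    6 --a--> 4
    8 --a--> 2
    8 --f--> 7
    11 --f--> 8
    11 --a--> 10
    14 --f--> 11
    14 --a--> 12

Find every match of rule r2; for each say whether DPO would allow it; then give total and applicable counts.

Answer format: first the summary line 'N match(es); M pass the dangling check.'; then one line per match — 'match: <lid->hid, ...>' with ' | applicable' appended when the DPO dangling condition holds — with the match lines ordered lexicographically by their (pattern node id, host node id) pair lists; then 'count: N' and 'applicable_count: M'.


2 match(es); 1 pass the dangling check.
match: 0->6, 1->2, 2->0, 3->1, 4->4
match: 0->11, 1->8, 2->7, 3->2, 4->10 | applicable
count: 2
applicable_count: 1


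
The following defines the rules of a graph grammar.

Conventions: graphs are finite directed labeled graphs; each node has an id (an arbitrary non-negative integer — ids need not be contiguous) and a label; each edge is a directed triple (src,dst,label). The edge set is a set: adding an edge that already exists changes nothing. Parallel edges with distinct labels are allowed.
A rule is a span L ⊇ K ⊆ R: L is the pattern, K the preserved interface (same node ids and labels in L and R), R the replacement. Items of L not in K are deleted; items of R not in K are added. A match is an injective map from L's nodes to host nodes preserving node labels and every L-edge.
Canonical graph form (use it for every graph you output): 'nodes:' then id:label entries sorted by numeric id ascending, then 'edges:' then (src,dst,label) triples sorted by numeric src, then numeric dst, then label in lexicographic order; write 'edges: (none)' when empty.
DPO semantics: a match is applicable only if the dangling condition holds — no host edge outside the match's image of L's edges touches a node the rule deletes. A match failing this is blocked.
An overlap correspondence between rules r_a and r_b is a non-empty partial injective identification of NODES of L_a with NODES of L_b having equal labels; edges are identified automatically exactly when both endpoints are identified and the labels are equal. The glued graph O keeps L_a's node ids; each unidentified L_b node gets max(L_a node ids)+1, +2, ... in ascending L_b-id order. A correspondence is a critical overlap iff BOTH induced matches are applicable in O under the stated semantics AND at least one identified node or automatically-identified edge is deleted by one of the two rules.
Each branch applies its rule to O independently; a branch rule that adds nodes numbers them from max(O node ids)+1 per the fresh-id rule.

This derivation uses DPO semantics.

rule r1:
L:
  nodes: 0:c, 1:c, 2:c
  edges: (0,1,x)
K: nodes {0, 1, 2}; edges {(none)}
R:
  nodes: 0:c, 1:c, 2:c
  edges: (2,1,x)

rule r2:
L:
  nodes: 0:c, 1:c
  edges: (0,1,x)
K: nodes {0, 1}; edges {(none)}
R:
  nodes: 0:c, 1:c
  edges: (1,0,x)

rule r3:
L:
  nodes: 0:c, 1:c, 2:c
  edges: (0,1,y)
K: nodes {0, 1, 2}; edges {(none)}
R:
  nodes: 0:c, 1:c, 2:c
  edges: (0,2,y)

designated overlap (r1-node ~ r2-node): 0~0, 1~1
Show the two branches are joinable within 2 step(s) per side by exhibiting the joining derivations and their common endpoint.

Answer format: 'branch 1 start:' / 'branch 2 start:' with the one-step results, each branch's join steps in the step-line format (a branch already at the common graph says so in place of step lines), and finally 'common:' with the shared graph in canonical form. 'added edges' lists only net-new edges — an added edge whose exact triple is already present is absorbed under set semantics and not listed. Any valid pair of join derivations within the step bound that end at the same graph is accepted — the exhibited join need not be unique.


branch 1 start:
nodes: 0:c, 1:c, 2:c
edges: (2,1,x)
branch 2 start:
nodes: 0:c, 1:c, 2:c
edges: (1,0,x)
branch 1 step 1: rule r1; match: 0->2, 1->1, 2->0; deleted nodes (none); deleted edges (2,1,x); added nodes (none); added edges (0,1,x); result: nodes: 0:c, 1:c, 2:c edges: (0,1,x)
branch 2 step 1: rule r2; match: 0->1, 1->0; deleted nodes (none); deleted edges (1,0,x); added nodes (none); added edges (0,1,x); result: nodes: 0:c, 1:c, 2:c edges: (0,1,x)
common:
nodes: 0:c, 1:c, 2:c
edges: (0,1,x)


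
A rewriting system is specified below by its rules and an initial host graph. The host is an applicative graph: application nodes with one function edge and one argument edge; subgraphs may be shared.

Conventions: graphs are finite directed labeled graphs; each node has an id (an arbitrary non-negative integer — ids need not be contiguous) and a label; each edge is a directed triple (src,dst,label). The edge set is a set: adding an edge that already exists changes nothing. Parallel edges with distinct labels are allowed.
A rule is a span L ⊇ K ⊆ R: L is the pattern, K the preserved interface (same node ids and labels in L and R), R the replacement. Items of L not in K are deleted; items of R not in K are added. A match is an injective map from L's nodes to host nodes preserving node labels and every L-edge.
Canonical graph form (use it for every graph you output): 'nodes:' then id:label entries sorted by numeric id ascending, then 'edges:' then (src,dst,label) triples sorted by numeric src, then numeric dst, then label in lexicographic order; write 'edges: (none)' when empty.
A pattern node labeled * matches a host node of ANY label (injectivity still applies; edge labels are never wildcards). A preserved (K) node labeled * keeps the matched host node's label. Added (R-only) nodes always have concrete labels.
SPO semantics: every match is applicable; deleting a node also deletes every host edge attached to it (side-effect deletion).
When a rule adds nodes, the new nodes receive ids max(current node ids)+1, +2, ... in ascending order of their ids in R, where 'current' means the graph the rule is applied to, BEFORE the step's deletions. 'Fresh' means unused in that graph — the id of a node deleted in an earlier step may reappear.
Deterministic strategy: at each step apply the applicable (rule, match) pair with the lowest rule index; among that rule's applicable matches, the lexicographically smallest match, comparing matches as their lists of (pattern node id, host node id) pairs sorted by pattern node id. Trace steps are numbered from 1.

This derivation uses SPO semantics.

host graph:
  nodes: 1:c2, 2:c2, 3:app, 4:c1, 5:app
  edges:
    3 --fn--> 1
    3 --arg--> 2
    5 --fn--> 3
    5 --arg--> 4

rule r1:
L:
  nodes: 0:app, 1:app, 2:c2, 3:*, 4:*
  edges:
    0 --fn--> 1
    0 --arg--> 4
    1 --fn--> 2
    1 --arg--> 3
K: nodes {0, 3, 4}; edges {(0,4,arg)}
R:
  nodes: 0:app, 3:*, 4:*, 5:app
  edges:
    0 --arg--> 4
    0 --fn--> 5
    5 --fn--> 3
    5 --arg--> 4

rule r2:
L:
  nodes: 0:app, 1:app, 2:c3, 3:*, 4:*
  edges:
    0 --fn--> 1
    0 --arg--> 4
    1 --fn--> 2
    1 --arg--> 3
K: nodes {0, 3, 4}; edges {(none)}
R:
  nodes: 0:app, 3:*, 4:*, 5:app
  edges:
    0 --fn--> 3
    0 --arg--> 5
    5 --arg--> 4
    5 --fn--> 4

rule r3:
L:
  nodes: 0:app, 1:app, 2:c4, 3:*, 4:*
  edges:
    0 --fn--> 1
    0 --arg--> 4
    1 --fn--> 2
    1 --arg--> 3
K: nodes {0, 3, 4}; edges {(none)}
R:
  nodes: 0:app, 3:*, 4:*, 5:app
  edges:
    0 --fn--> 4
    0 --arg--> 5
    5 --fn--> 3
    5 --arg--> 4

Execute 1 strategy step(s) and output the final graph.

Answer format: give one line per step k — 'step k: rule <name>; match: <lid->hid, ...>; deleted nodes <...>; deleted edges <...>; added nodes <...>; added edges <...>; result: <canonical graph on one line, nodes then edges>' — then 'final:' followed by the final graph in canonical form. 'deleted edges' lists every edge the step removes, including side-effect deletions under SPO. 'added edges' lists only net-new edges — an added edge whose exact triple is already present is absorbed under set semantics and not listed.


step 1: rule r1; match: 0->5, 1->3, 2->1, 3->2, 4->4; deleted nodes 1, 3; deleted edges (3,1,fn); (3,2,arg); (5,3,fn); added nodes 6; added edges (5,6,fn); (6,2,fn); (6,4,arg); result: nodes: 2:c2, 4:c1, 5:app, 6:app edges: (5,4,arg); (5,6,fn); (6,2,fn); (6,4,arg)
final:
nodes: 2:c2, 4:c1, 5:app, 6:app
edges: (5,4,arg); (5,6,fn); (6,2,fn); (6,4,arg)


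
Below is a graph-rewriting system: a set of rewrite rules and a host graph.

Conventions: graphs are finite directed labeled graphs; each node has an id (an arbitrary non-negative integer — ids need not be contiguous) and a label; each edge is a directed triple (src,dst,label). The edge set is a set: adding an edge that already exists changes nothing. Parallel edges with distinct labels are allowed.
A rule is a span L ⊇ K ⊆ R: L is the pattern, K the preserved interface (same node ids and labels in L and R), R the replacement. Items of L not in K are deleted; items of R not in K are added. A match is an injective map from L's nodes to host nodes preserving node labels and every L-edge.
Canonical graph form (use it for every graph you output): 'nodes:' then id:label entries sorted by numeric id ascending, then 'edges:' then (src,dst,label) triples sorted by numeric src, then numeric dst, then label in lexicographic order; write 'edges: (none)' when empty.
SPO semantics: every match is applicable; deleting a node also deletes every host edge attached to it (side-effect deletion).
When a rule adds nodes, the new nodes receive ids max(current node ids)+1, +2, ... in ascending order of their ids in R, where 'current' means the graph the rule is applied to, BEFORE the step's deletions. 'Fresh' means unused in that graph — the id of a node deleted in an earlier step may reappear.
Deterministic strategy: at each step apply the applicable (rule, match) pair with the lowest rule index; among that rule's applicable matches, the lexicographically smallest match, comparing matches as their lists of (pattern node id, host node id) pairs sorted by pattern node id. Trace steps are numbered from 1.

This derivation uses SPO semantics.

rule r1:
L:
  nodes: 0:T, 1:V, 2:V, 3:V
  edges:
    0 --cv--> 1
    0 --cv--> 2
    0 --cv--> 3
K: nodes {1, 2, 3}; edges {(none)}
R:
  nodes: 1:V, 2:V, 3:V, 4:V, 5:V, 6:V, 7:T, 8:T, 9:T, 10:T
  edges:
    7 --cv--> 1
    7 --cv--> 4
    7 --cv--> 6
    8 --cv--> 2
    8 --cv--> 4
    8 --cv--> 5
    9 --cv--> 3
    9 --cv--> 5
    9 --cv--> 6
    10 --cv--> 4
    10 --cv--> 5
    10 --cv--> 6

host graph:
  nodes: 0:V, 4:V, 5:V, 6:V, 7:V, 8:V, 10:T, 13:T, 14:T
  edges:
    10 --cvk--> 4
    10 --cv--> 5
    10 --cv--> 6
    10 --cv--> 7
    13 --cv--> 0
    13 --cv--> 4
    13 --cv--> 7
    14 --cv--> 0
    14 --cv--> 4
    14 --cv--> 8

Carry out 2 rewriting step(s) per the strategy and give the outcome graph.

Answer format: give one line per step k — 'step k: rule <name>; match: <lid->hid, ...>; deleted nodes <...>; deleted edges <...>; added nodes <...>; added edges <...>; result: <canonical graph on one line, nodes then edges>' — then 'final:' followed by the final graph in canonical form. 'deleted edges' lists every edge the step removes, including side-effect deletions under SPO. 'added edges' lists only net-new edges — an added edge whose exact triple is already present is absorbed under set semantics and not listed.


step 1: rule r1; match: 0->10, 1->5, 2->6, 3->7; deleted nodes 10; deleted edges (10,4,cvk); (10,5,cv); (10,6,cv); (10,7,cv); added nodes 15, 16, 17, 18, 19, 20, 21; added edges (18,5,cv); (18,15,cv); (18,17,cv); (19,6,cv); (19,15,cv); (19,16,cv); (20,7,cv); (20,16,cv); (20,17,cv); (21,15,cv); (21,16,cv); (21,17,cv); result: nodes: 0:V, 4:V, 5:V, 6:V, 7:V, 8:V, 13:T, 14:T, 15:V, 16:V, 17:V, 18:T, 19:T, 20:T, 21:T edges: (13,0,cv); (13,4,cv); (13,7,cv); (14,0,cv); (14,4,cv); (14,8,cv); (18,5,cv); (18,15,cv); (18,17,cv); (19,6,cv); (19,15,cv); (19,16,cv); (20,7,cv); (20,16,cv); (20,17,cv); (21,15,cv); (21,16,cv); (21,17,cv)
step 2: rule r1; match: 0->13, 1->0, 2->4, 3->7; deleted nodes 13; deleted edges (13,0,cv); (13,4,cv); (13,7,cv); added nodes 22, 23, 24, 25, 26, 27, 28; added edges (25,0,cv); (25,22,cv); (25,24,cv); (26,4,cv); (26,22,cv); (26,23,cv); (27,7,cv); (27,23,cv); (27,24,cv); (28,22,cv); (28,23,cv); (28,24,cv); result: nodes: 0:V, 4:V, 5:V, 6:V, 7:V, 8:V, 14:T, 15:V, 16:V, 17:V, 18:T, 19:T, 20:T, 21:T, 22:V, 23:V, 24:V, 25:T, 26:T, 27:T, 28:T edges: (14,0,cv); (14,4,cv); (14,8,cv); (18,5,cv); (18,15,cv); (18,17,cv); (19,6,cv); (19,15,cv); (19,16,cv); (20,7,cv); (20,16,cv); (20,17,cv); (21,15,cv); (21,16,cv); (21,17,cv); (25,0,cv); (25,22,cv); (25,24,cv); (26,4,cv); (26,22,cv); (26,23,cv); (27,7,cv); (27,23,cv); (27,24,cv); (28,22,cv); (28,23,cv); (28,24,cv)
final:
nodes: 0:V, 4:V, 5:V, 6:V, 7:V, 8:V, 14:T, 15:V, 16:V, 17:V, 18:T, 19:T, 20:T, 21:T, 22:V, 23:V, 24:V, 25:T, 26:T, 27:T, 28:T
edges: (14,0,cv); (14,4,cv); (14,8,cv); (18,5,cv); (18,15,cv); (18,17,cv); (19,6,cv); (19,15,cv); (19,16,cv); (20,7,cv); (20,16,cv); (20,17,cv); (21,15,cv); (21,16,cv); (21,17,cv); (25,0,cv); (25,22,cv); (25,24,cv); (26,4,cv); (26,22,cv); (26,23,cv); (27,7,cv); (27,23,cv); (27,24,cv); (28,22,cv); (28,23,cv); (28,24,cv)


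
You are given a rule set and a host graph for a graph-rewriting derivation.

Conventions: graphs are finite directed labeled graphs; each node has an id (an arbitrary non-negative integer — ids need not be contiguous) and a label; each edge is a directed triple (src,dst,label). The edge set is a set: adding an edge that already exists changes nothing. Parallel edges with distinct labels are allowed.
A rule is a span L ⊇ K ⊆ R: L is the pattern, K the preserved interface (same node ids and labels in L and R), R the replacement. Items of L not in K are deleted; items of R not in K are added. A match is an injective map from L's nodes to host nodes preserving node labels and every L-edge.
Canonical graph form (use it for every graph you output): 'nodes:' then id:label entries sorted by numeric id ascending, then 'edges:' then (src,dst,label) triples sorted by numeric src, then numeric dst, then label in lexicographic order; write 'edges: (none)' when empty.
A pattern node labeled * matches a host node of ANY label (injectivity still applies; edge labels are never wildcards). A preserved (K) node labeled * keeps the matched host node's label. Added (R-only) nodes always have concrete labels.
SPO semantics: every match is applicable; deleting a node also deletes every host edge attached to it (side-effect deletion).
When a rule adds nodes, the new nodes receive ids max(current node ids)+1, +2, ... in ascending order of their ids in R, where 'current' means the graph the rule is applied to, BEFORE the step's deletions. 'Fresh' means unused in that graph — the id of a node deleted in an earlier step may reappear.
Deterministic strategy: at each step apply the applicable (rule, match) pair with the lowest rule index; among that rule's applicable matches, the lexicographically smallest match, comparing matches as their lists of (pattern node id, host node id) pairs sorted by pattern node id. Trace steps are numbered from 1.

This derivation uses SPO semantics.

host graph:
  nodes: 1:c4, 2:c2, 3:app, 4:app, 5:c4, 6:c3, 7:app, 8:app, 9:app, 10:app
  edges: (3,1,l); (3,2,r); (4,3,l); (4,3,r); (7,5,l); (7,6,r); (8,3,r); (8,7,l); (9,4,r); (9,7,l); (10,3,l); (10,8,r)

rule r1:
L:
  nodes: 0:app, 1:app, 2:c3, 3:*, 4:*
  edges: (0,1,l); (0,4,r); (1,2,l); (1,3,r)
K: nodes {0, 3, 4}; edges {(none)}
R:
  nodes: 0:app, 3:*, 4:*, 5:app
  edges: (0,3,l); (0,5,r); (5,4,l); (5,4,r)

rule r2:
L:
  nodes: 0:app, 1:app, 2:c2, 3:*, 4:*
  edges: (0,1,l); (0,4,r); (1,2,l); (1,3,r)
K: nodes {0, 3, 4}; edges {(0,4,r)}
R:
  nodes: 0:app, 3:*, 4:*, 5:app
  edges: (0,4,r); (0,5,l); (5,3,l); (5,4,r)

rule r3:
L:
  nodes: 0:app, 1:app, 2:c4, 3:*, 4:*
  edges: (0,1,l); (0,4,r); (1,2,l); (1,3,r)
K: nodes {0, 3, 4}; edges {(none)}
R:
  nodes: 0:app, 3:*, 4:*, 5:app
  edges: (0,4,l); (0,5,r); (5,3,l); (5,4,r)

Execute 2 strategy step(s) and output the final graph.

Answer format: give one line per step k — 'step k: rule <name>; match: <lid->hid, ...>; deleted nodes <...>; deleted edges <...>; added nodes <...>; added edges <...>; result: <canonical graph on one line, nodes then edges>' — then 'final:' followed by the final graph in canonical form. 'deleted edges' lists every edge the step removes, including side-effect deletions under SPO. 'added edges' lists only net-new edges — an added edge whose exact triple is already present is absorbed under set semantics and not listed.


step 1: rule r3; match: 0->8, 1->7, 2->5, 3->6, 4->3; deleted nodes 5, 7; deleted edges (7,5,l); (7,6,r); (8,3,r); (8,7,l); (9,7,l); added nodes 11; added edges (8,3,l); (8,11,r); (11,3,r); (11,6,l); result: nodes: 1:c4, 2:c2, 3:app, 4:app, 6:c3, 8:app, 9:app, 10:app, 11:app edges: (3,1,l); (3,2,r); (4,3,l); (4,3,r); (8,3,l); (8,11,r); (9,4,r); (10,3,l); (10,8,r); (11,3,r); (11,6,l)
step 2: rule r3; match: 0->8, 1->3, 2->1, 3->2, 4->11; deleted nodes 1, 3; deleted edges (3,1,l); (3,2,r); (4,3,l); (4,3,r); (8,3,l); (8,11,r); (10,3,l); (11,3,r); added nodes 12; added edges (8,11,l); (8,12,r); (12,2,l); (12,11,r); result: nodes: 2:c2, 4:app, 6:c3, 8:app, 9:app, 10:app, 11:app, 12:app edges: (8,11,l); (8,12,r); (9,4,r); (10,8,r); (11,6,l); (12,2,l); (12,11,r)
final:
nodes: 2:c2, 4:app, 6:c3, 8:app, 9:app, 10:app, 11:app, 12:app
edges: (8,11,l); (8,12,r); (9,4,r); (10,8,r); (11,6,l); (12,2,l); (12,11,r)


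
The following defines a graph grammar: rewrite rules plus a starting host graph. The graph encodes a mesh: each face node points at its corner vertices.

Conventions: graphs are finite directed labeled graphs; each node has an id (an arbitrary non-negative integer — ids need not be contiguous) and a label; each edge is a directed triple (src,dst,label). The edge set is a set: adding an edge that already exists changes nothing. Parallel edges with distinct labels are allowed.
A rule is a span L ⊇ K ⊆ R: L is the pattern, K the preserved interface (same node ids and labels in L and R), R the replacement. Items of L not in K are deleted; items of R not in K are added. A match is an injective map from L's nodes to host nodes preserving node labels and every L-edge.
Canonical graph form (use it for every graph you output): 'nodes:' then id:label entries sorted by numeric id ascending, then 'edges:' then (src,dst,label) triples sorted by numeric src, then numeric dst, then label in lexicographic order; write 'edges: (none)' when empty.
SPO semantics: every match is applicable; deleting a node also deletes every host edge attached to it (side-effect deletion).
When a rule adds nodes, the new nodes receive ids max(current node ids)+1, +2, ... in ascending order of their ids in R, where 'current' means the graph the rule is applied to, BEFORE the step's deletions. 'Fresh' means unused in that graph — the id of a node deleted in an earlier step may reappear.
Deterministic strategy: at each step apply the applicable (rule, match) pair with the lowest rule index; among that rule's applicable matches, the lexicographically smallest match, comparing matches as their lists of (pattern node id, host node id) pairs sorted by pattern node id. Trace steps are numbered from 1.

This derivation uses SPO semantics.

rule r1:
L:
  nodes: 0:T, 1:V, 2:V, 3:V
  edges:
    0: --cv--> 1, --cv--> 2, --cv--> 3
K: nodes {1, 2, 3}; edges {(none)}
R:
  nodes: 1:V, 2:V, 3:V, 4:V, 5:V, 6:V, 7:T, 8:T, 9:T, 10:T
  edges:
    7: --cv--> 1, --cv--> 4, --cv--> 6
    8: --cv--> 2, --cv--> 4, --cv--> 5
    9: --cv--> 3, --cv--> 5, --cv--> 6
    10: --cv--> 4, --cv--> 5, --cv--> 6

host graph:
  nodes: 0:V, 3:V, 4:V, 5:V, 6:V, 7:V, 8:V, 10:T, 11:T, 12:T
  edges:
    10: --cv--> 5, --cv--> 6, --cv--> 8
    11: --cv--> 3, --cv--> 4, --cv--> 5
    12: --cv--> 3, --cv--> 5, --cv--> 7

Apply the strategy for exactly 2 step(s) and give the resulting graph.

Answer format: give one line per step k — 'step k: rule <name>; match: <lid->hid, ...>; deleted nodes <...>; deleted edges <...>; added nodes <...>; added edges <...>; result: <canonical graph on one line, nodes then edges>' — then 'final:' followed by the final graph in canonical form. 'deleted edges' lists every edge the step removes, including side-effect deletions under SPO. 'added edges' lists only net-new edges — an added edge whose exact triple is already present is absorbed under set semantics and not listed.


step 1: rule r1; match: 0->10, 1->5, 2->6, 3->8; deleted nodes 10; deleted edges (10,5,cv); (10,6,cv); (10,8,cv); added nodes 13, 14, 15, 16, 17, 18, 19; added edges (16,5,cv); (16,13,cv); (16,15,cv); (17,6,cv); (17,13,cv); (17,14,cv); (18,8,cv); (18,14,cv); (18,15,cv); (19,13,cv); (19,14,cv); (19,15,cv); result: nodes: 0:V, 3:V, 4:V, 5:V, 6:V, 7:V, 8:V, 11:T, 12:T, 13:V, 14:V, 15:V, 16:T, 17:T, 18:T, 19:T edges: (11,3,cv); (11,4,cv); (11,5,cv); (12,3,cv); (12,5,cv); (12,7,cv); (16,5,cv); (16,13,cv); (16,15,cv); (17,6,cv); (17,13,cv); (17,14,cv); (18,8,cv); (18,14,cv); (18,15,cv); (19,13,cv); (19,14,cv); (19,15,cv)
step 2: rule r1; match: 0->11, 1->3, 2->4, 3->5; deleted nodes 11; deleted edges (11,3,cv); (11,4,cv); (11,5,cv); added nodes 20, 21, 22, 23, 24, 25, 26; added edges (23,3,cv); (23,20,cv); (23,22,cv); (24,4,cv); (24,20,cv); (24,21,cv); (25,5,cv); (25,21,cv); (25,22,cv); (26,20,cv); (26,21,cv); (26,22,cv); result: nodes: 0:V, 3:V, 4:V, 5:V, 6:V, 7:V, 8:V, 12:T, 13:V, 14:V, 15:V, 16:T, 17:T, 18:T, 19:T, 20:V, 21:V, 22:V, 23:T, 24:T, 25:T, 26:T edges: (12,3,cv); (12,5,cv); (12,7,cv); (16,5,cv); (16,13,cv); (16,15,cv); (17,6,cv); (17,13,cv); (17,14,cv); (18,8,cv); (18,14,cv); (18,15,cv); (19,13,cv); (19,14,cv); (19,15,cv); (23,3,cv); (23,20,cv); (23,22,cv); (24,4,cv); (24,20,cv); (24,21,cv); (25,5,cv); (25,21,cv); (25,22,cv); (26,20,cv); (26,21,cv); (26,22,cv)
final:
nodes: 0:V, 3:V, 4:V, 5:V, 6:V, 7:V, 8:V, 12:T, 13:V, 14:V, 15:V, 16:T, 17:T, 18:T, 19:T, 20:V, 21:V, 22:V, 23:T, 24:T, 25:T, 26:T
edges: (12,3,cv); (12,5,cv); (12,7,cv); (16,5,cv); (16,13,cv); (16,15,cv); (17,6,cv); (17,13,cv); (17,14,cv); (18,8,cv); (18,14,cv); (18,15,cv); (19,13,cv); (19,14,cv); (19,15,cv); (23,3,cv); (23,20,cv); (23,22,cv); (24,4,cv); (24,20,cv); (24,21,cv); (25,5,cv); (25,21,cv); (25,22,cv); (26,20,cv); (26,21,cv); (26,22,cv)


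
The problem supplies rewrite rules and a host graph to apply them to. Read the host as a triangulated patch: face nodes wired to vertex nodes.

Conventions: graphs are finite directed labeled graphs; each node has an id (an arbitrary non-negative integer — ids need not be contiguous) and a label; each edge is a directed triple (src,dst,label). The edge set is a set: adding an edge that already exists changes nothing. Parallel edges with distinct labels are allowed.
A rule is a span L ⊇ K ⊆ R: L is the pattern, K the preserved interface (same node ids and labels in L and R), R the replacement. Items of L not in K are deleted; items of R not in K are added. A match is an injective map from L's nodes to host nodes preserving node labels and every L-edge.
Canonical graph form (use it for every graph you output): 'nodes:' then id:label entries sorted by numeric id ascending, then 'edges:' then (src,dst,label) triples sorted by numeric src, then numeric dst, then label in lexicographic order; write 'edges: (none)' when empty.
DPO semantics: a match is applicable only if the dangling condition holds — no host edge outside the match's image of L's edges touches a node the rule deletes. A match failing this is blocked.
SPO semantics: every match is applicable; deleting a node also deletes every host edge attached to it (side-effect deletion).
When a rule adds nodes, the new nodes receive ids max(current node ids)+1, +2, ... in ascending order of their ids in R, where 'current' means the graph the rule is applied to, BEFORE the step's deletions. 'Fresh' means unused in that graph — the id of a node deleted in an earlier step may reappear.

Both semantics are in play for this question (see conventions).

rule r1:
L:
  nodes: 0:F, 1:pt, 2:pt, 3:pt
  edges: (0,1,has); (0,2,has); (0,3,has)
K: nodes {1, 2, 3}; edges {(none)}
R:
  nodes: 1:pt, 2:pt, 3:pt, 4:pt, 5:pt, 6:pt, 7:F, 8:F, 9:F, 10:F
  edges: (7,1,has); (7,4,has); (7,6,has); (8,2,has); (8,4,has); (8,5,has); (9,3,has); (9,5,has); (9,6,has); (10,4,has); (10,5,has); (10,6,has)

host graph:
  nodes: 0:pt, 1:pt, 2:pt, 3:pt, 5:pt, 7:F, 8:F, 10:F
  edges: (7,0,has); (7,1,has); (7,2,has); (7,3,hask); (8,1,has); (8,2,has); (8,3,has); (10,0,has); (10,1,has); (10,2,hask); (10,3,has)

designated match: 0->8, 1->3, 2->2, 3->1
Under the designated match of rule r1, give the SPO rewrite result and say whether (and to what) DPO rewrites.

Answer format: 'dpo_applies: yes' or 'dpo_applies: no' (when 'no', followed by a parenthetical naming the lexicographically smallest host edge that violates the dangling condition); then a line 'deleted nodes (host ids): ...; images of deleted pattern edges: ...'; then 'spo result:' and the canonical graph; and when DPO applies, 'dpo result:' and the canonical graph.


dpo_applies: yes
deleted nodes (host ids): 8; images of deleted pattern edges: (8,1,has); (8,2,has); (8,3,has)
spo result:
nodes: 0:pt, 1:pt, 2:pt, 3:pt, 5:pt, 7:F, 10:F, 11:pt, 12:pt, 13:pt, 14:F, 15:F, 16:F, 17:F
edges: (7,0,has); (7,1,has); (7,2,has); (7,3,hask); (10,0,has); (10,1,has); (10,2,hask); (10,3,has); (14,3,has); (14,11,has); (14,13,has); (15,2,has); (15,11,has); (15,12,has); (16,1,has); (16,12,has); (16,13,has); (17,11,has); (17,12,has); (17,13,has)
dpo result:
nodes: 0:pt, 1:pt, 2:pt, 3:pt, 5:pt, 7:F, 10:F, 11:pt, 12:pt, 13:pt, 14:F, 15:F, 16:F, 17:F
edges: (7,0,has); (7,1,has); (7,2,has); (7,3,hask); (10,0,has); (10,1,has); (10,2,hask); (10,3,has); (14,3,has); (14,11,has); (14,13,has); (15,2,has); (15,11,has); (15,12,has); (16,1,has); (16,12,has); (16,13,has); (17,11,has); (17,12,has); (17,13,has)


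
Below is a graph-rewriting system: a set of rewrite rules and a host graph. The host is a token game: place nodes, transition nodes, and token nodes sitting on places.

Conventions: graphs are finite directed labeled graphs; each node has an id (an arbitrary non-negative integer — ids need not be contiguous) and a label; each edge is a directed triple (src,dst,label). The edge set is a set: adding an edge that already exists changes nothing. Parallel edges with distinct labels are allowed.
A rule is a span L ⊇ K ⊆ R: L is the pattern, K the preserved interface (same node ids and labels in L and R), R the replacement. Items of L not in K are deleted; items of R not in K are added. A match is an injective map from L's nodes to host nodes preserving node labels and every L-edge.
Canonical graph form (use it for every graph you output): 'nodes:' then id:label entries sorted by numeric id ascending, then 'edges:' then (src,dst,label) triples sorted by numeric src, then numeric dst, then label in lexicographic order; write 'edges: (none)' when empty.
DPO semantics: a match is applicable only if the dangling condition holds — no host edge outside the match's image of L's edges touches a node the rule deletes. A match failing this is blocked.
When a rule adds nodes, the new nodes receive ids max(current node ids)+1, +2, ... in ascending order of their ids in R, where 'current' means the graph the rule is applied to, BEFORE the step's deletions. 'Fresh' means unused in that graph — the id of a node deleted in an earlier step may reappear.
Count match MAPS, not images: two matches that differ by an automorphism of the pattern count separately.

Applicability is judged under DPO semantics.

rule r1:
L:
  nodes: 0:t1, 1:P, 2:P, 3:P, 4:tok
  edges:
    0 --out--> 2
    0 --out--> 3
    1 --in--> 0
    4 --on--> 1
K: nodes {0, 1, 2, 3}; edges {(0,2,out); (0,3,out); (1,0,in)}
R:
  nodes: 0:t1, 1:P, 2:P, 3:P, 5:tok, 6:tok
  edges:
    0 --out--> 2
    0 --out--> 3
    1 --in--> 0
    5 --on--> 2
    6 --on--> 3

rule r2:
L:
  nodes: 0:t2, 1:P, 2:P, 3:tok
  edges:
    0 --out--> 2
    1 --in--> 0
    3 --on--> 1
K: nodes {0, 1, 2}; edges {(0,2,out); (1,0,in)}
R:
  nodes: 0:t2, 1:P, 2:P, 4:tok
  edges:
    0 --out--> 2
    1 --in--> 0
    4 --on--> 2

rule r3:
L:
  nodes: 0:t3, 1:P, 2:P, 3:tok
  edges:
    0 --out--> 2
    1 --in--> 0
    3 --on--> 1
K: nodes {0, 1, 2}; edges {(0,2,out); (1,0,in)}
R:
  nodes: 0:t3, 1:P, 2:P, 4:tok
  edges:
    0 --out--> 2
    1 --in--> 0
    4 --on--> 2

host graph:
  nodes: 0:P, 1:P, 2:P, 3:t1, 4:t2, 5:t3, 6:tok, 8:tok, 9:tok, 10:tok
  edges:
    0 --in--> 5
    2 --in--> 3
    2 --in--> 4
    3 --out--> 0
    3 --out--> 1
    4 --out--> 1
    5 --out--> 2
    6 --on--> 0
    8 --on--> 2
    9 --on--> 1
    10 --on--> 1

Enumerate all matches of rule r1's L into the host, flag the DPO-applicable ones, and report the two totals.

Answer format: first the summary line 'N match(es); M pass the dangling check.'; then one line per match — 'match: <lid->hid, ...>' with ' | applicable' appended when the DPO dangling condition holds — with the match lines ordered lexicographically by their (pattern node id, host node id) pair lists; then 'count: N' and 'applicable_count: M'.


2 match(es); 2 pass the dangling check.
match: 0->3, 1->2, 2->0, 3->1, 4->8 | applicable
match: 0->3, 1->2, 2->1, 3->0, 4->8 | applicable
count: 2
applicable_count: 2


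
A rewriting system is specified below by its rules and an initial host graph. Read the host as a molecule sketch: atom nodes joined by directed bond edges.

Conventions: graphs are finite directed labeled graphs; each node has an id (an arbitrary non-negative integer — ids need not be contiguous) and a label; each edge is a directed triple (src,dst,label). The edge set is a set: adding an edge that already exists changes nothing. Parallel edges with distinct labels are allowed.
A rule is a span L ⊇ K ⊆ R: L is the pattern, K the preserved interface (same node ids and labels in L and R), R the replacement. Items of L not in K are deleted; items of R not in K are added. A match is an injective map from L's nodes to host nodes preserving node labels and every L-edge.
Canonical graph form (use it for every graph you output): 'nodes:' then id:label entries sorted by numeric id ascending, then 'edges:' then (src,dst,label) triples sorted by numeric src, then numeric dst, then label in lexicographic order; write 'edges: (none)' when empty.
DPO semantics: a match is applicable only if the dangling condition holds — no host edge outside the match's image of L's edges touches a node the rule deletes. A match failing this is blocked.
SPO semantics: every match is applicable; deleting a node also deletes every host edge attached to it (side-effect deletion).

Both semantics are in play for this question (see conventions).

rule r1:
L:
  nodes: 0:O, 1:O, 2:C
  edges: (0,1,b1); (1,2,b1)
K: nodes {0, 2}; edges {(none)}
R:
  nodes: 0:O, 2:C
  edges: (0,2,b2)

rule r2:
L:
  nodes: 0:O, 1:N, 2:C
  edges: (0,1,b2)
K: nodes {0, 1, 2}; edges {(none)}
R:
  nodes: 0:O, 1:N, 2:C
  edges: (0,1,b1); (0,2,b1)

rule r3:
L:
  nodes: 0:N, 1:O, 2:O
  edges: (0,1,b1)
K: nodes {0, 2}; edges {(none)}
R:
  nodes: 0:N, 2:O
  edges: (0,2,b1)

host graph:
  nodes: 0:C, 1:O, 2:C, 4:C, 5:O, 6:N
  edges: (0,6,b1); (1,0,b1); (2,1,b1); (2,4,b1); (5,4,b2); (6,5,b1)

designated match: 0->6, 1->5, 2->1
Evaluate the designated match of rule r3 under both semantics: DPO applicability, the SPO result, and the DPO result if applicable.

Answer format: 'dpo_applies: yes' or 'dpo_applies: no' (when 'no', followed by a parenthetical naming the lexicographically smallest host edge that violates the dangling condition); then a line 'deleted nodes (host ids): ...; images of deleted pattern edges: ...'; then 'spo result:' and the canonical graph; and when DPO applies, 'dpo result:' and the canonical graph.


dpo_applies: no
(the rule deletes node 5, which keeps host edge (5,4,b2) outside the match image — the dangling condition fails, DPO blocks; SPO proceeds and side-deletes such edges)
deleted nodes (host ids): 5; images of deleted pattern edges: (6,5,b1)
spo result:
nodes: 0:C, 1:O, 2:C, 4:C, 6:N
edges: (0,6,b1); (1,0,b1); (2,1,b1); (2,4,b1); (6,1,b1)
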